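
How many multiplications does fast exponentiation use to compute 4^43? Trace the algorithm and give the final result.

Computing 4^43 by squaring (build up from 4^1; each line after the first costs one multiplication):

4^1 = 4
4^2 = (4^1)^2 = 4^2 = 16
4^4 = (4^2)^2 = 16^2 = 256
4^5 = 4 * 4^4 = 4 * 256 = 1024
4^10 = (4^5)^2 = 1024^2 = 1048576
4^20 = (4^10)^2 = 1048576^2 = 1099511627776
4^21 = 4 * 4^20 = 4 * 1099511627776 = 4398046511104
4^42 = (4^21)^2 = 4398046511104^2 = 19342813113834066795298816
4^43 = 4 * 4^42 = 4 * 19342813113834066795298816 = 77371252455336267181195264

Result: 77371252455336267181195264
Multiplications needed: 8 (8 lines after 4^1)

4^43 = 77371252455336267181195264. Using exponentiation by squaring, this requires 8 multiplications. The key idea: if the exponent is even, square the half-power; if odd, multiply by the base once.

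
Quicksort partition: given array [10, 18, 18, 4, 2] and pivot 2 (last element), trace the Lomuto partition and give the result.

Lomuto partition with pivot = 2:

Initial array: [10, 18, 18, 4, 2]

arr[0]=10 > 2: no swap
arr[1]=18 > 2: no swap
arr[2]=18 > 2: no swap
arr[3]=4 > 2: no swap

Place pivot at position 0: [2, 18, 18, 4, 10]
Pivot position: 0

After partitioning with pivot 2, the array becomes [2, 18, 18, 4, 10]. The pivot is placed at index 0. All elements to the left of the pivot are <= 2, and all elements to the right are > 2.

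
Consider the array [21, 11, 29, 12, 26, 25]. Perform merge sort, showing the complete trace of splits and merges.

Merge sort trace:

Split: [21, 11, 29, 12, 26, 25] -> [21, 11, 29] and [12, 26, 25]
  Split: [21, 11, 29] -> [21] and [11, 29]
    Split: [11, 29] -> [11] and [29]
    Merge: [11] + [29] -> [11, 29]
  Merge: [21] + [11, 29] -> [11, 21, 29]
  Split: [12, 26, 25] -> [12] and [26, 25]
    Split: [26, 25] -> [26] and [25]
    Merge: [26] + [25] -> [25, 26]
  Merge: [12] + [25, 26] -> [12, 25, 26]
Merge: [11, 21, 29] + [12, 25, 26] -> [11, 12, 21, 25, 26, 29]

Final sorted array: [11, 12, 21, 25, 26, 29]

The merge sort proceeds by recursively splitting the array and merging sorted halves.
After all merges, the sorted array is [11, 12, 21, 25, 26, 29].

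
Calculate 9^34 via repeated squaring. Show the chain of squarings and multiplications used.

Computing 9^34 by squaring (build up from 9^1; each line after the first costs one multiplication):

9^1 = 9
9^2 = (9^1)^2 = 9^2 = 81
9^4 = (9^2)^2 = 81^2 = 6561
9^8 = (9^4)^2 = 6561^2 = 43046721
9^16 = (9^8)^2 = 43046721^2 = 1853020188851841
9^17 = 9 * 9^16 = 9 * 1853020188851841 = 16677181699666569
9^34 = (9^17)^2 = 16677181699666569^2 = 278128389443693511257285776231761

Result: 278128389443693511257285776231761
Multiplications needed: 6 (6 lines after 9^1)

9^34 = 278128389443693511257285776231761. Using exponentiation by squaring, this requires 6 multiplications. The key idea: if the exponent is even, square the half-power; if odd, multiply by the base once.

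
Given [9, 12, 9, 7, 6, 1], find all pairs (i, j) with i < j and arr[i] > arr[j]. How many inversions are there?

Finding inversions in [9, 12, 9, 7, 6, 1]:

(0, 3): arr[0]=9 > arr[3]=7
(0, 4): arr[0]=9 > arr[4]=6
(0, 5): arr[0]=9 > arr[5]=1
(1, 2): arr[1]=12 > arr[2]=9
(1, 3): arr[1]=12 > arr[3]=7
(1, 4): arr[1]=12 > arr[4]=6
(1, 5): arr[1]=12 > arr[5]=1
(2, 3): arr[2]=9 > arr[3]=7
(2, 4): arr[2]=9 > arr[4]=6
(2, 5): arr[2]=9 > arr[5]=1
(3, 4): arr[3]=7 > arr[4]=6
(3, 5): arr[3]=7 > arr[5]=1
(4, 5): arr[4]=6 > arr[5]=1

Total inversions: 13

The array has 13 inversion(s): (0,3), (0,4), (0,5), (1,2), (1,3), (1,4), (1,5), (2,3), (2,4), (2,5), (3,4), (3,5), (4,5). Each pair (i,j) satisfies i < j and arr[i] > arr[j].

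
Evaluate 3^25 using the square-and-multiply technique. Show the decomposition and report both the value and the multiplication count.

Computing 3^25 by squaring (build up from 3^1; each line after the first costs one multiplication):

3^1 = 3
3^2 = (3^1)^2 = 3^2 = 9
3^3 = 3 * 3^2 = 3 * 9 = 27
3^6 = (3^3)^2 = 27^2 = 729
3^12 = (3^6)^2 = 729^2 = 531441
3^24 = (3^12)^2 = 531441^2 = 282429536481
3^25 = 3 * 3^24 = 3 * 282429536481 = 847288609443

Result: 847288609443
Multiplications needed: 6 (6 lines after 3^1)

3^25 = 847288609443. Using exponentiation by squaring, this requires 6 multiplications. The key idea: if the exponent is even, square the half-power; if odd, multiply by the base once.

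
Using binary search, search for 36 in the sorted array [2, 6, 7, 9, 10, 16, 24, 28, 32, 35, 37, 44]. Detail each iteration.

Binary search for 36 in [2, 6, 7, 9, 10, 16, 24, 28, 32, 35, 37, 44]:

lo=0, hi=11, mid=5, arr[mid]=16 -> 16 < 36, search right half
lo=6, hi=11, mid=8, arr[mid]=32 -> 32 < 36, search right half
lo=9, hi=11, mid=10, arr[mid]=37 -> 37 > 36, search left half
lo=9, hi=9, mid=9, arr[mid]=35 -> 35 < 36, search right half
lo=10 > hi=9, target 36 not found

Binary search determines that 36 is not in the array after 4 comparisons. The search space was exhausted without finding the target.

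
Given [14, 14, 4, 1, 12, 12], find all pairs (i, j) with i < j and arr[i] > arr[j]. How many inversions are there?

Finding inversions in [14, 14, 4, 1, 12, 12]:

(0, 2): arr[0]=14 > arr[2]=4
(0, 3): arr[0]=14 > arr[3]=1
(0, 4): arr[0]=14 > arr[4]=12
(0, 5): arr[0]=14 > arr[5]=12
(1, 2): arr[1]=14 > arr[2]=4
(1, 3): arr[1]=14 > arr[3]=1
(1, 4): arr[1]=14 > arr[4]=12
(1, 5): arr[1]=14 > arr[5]=12
(2, 3): arr[2]=4 > arr[3]=1

Total inversions: 9

The array has 9 inversion(s): (0,2), (0,3), (0,4), (0,5), (1,2), (1,3), (1,4), (1,5), (2,3). Each pair (i,j) satisfies i < j and arr[i] > arr[j].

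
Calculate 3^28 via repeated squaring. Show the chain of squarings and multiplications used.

Computing 3^28 by squaring (build up from 3^1; each line after the first costs one multiplication):

3^1 = 3
3^2 = (3^1)^2 = 3^2 = 9
3^3 = 3 * 3^2 = 3 * 9 = 27
3^6 = (3^3)^2 = 27^2 = 729
3^7 = 3 * 3^6 = 3 * 729 = 2187
3^14 = (3^7)^2 = 2187^2 = 4782969
3^28 = (3^14)^2 = 4782969^2 = 22876792454961

Result: 22876792454961
Multiplications needed: 6 (6 lines after 3^1)

3^28 = 22876792454961. Using exponentiation by squaring, this requires 6 multiplications. The key idea: if the exponent is even, square the half-power; if odd, multiply by the base once.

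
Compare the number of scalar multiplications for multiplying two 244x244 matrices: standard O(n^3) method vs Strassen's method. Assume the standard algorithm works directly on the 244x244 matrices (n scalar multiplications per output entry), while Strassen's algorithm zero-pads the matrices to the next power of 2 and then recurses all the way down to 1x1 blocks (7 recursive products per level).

Matrix multiplication for 244x244 matrices:

Strassen's algorithm requires power-of-2 dimensions. Pad 244x244 to 256x256 (next power of 2).

Standard algorithm: 244^3 = 14526784 multiplications
Strassen's algorithm: 7^(log2(256)) = 7^8 = 5764801 multiplications
Savings: 14526784 - 5764801 = 8761983 multiplications

Standard: 14526784 multiplications (244^3). Strassen: 5764801 multiplications (7^8, after padding to 256x256). Strassen reduces 8 recursive multiplications to 7 at each level.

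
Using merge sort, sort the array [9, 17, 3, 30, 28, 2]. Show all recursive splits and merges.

Merge sort trace:

Split: [9, 17, 3, 30, 28, 2] -> [9, 17, 3] and [30, 28, 2]
  Split: [9, 17, 3] -> [9] and [17, 3]
    Split: [17, 3] -> [17] and [3]
    Merge: [17] + [3] -> [3, 17]
  Merge: [9] + [3, 17] -> [3, 9, 17]
  Split: [30, 28, 2] -> [30] and [28, 2]
    Split: [28, 2] -> [28] and [2]
    Merge: [28] + [2] -> [2, 28]
  Merge: [30] + [2, 28] -> [2, 28, 30]
Merge: [3, 9, 17] + [2, 28, 30] -> [2, 3, 9, 17, 28, 30]

Final sorted array: [2, 3, 9, 17, 28, 30]

The merge sort proceeds by recursively splitting the array and merging sorted halves.
After all merges, the sorted array is [2, 3, 9, 17, 28, 30].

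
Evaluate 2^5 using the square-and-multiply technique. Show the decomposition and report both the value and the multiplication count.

Computing 2^5 by squaring (build up from 2^1; each line after the first costs one multiplication):

2^1 = 2
2^2 = (2^1)^2 = 2^2 = 4
2^4 = (2^2)^2 = 4^2 = 16
2^5 = 2 * 2^4 = 2 * 16 = 32

Result: 32
Multiplications needed: 3 (3 lines after 2^1)

2^5 = 32. Using exponentiation by squaring, this requires 3 multiplications. The key idea: if the exponent is even, square the half-power; if odd, multiply by the base once.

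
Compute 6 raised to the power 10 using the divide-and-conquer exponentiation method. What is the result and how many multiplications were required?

Computing 6^10 by squaring (build up from 6^1; each line after the first costs one multiplication):

6^1 = 6
6^2 = (6^1)^2 = 6^2 = 36
6^4 = (6^2)^2 = 36^2 = 1296
6^5 = 6 * 6^4 = 6 * 1296 = 7776
6^10 = (6^5)^2 = 7776^2 = 60466176

Result: 60466176
Multiplications needed: 4 (4 lines after 6^1)

6^10 = 60466176. Using exponentiation by squaring, this requires 4 multiplications. The key idea: if the exponent is even, square the half-power; if odd, multiply by the base once.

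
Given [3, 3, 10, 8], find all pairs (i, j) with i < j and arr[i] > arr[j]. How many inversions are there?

Finding inversions in [3, 3, 10, 8]:

(2, 3): arr[2]=10 > arr[3]=8

Total inversions: 1

The array has 1 inversion(s): (2,3). Each pair (i,j) satisfies i < j and arr[i] > arr[j].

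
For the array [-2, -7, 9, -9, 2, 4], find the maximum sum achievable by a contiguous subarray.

Using Kadane's algorithm on [-2, -7, 9, -9, 2, 4]:

Scanning through the array:
Position 1 (value -7): max_ending_here = -7, max_so_far = -2
Position 2 (value 9): max_ending_here = 9, max_so_far = 9
Position 3 (value -9): max_ending_here = 0, max_so_far = 9
Position 4 (value 2): max_ending_here = 2, max_so_far = 9
Position 5 (value 4): max_ending_here = 6, max_so_far = 9

Maximum subarray: [9]
Maximum sum: 9

The maximum subarray is [9] with sum 9. This subarray runs from index 2 to index 2.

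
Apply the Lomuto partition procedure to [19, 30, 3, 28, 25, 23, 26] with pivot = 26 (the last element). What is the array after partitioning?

Lomuto partition with pivot = 26:

Initial array: [19, 30, 3, 28, 25, 23, 26]

arr[0]=19 <= 26: swap with position 0, array becomes [19, 30, 3, 28, 25, 23, 26]
arr[1]=30 > 26: no swap
arr[2]=3 <= 26: swap with position 1, array becomes [19, 3, 30, 28, 25, 23, 26]
arr[3]=28 > 26: no swap
arr[4]=25 <= 26: swap with position 2, array becomes [19, 3, 25, 28, 30, 23, 26]
arr[5]=23 <= 26: swap with position 3, array becomes [19, 3, 25, 23, 30, 28, 26]

Place pivot at position 4: [19, 3, 25, 23, 26, 28, 30]
Pivot position: 4

After partitioning with pivot 26, the array becomes [19, 3, 25, 23, 26, 28, 30]. The pivot is placed at index 4. All elements to the left of the pivot are <= 26, and all elements to the right are > 26.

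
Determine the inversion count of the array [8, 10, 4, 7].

Finding inversions in [8, 10, 4, 7]:

(0, 2): arr[0]=8 > arr[2]=4
(0, 3): arr[0]=8 > arr[3]=7
(1, 2): arr[1]=10 > arr[2]=4
(1, 3): arr[1]=10 > arr[3]=7

Total inversions: 4

The array has 4 inversion(s): (0,2), (0,3), (1,2), (1,3). Each pair (i,j) satisfies i < j and arr[i] > arr[j].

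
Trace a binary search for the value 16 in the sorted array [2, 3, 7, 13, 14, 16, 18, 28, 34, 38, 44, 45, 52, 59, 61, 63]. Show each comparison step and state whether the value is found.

Binary search for 16 in [2, 3, 7, 13, 14, 16, 18, 28, 34, 38, 44, 45, 52, 59, 61, 63]:

lo=0, hi=15, mid=7, arr[mid]=28 -> 28 > 16, search left half
lo=0, hi=6, mid=3, arr[mid]=13 -> 13 < 16, search right half
lo=4, hi=6, mid=5, arr[mid]=16 -> Found target at index 5!

Binary search finds 16 at index 5 after 3 comparisons. The search repeatedly halves the search space by comparing with the middle element.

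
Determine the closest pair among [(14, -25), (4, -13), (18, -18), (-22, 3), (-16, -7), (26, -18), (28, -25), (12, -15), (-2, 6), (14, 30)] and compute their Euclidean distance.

Computing all pairwise distances among 10 points:

d((14, -25), (4, -13)) = 15.6205
d((14, -25), (18, -18)) = 8.0623
d((14, -25), (-22, 3)) = 45.607
d((14, -25), (-16, -7)) = 34.9857
d((14, -25), (26, -18)) = 13.8924
d((14, -25), (28, -25)) = 14.0
d((14, -25), (12, -15)) = 10.198
d((14, -25), (-2, 6)) = 34.8855
d((14, -25), (14, 30)) = 55.0
d((4, -13), (18, -18)) = 14.8661
d((4, -13), (-22, 3)) = 30.5287
d((4, -13), (-16, -7)) = 20.8806
d((4, -13), (26, -18)) = 22.561
d((4, -13), (28, -25)) = 26.8328
d((4, -13), (12, -15)) = 8.2462
d((4, -13), (-2, 6)) = 19.9249
d((4, -13), (14, 30)) = 44.1475
d((18, -18), (-22, 3)) = 45.1774
d((18, -18), (-16, -7)) = 35.7351
d((18, -18), (26, -18)) = 8.0
d((18, -18), (28, -25)) = 12.2066
d((18, -18), (12, -15)) = 6.7082 <-- minimum
d((18, -18), (-2, 6)) = 31.241
d((18, -18), (14, 30)) = 48.1664
d((-22, 3), (-16, -7)) = 11.6619
d((-22, 3), (26, -18)) = 52.3927
d((-22, 3), (28, -25)) = 57.3062
d((-22, 3), (12, -15)) = 38.4708
d((-22, 3), (-2, 6)) = 20.2237
d((-22, 3), (14, 30)) = 45.0
d((-16, -7), (26, -18)) = 43.4166
d((-16, -7), (28, -25)) = 47.5395
d((-16, -7), (12, -15)) = 29.1204
d((-16, -7), (-2, 6)) = 19.105
d((-16, -7), (14, 30)) = 47.634
d((26, -18), (28, -25)) = 7.2801
d((26, -18), (12, -15)) = 14.3178
d((26, -18), (-2, 6)) = 36.8782
d((26, -18), (14, 30)) = 49.4773
d((28, -25), (12, -15)) = 18.868
d((28, -25), (-2, 6)) = 43.1393
d((28, -25), (14, 30)) = 56.7539
d((12, -15), (-2, 6)) = 25.2389
d((12, -15), (14, 30)) = 45.0444
d((-2, 6), (14, 30)) = 28.8444

Closest pair: (18, -18) and (12, -15) with distance 6.7082

The closest pair is (18, -18) and (12, -15) with Euclidean distance 6.7082. For 10 points, brute-force pairwise comparison is shown above. For large n, the divide-and-conquer algorithm (sort by x, recurse on halves, check the dividing strip) achieves O(n log n).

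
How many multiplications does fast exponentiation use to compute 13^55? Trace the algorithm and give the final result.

Computing 13^55 by squaring (build up from 13^1; each line after the first costs one multiplication):

13^1 = 13
13^2 = (13^1)^2 = 13^2 = 169
13^3 = 13 * 13^2 = 13 * 169 = 2197
13^6 = (13^3)^2 = 2197^2 = 4826809
13^12 = (13^6)^2 = 4826809^2 = 23298085122481
13^13 = 13 * 13^12 = 13 * 23298085122481 = 302875106592253
13^26 = (13^13)^2 = 302875106592253^2 = 91733330193268616658399616009
13^27 = 13 * 13^26 = 13 * 91733330193268616658399616009 = 1192533292512492016559195008117
13^54 = (13^27)^2 = 1192533292512492016559195008117^2 = 1422135653750684847524758738836375672734734444846971695885689
13^55 = 13 * 13^54 = 13 * 1422135653750684847524758738836375672734734444846971695885689 = 18487763498758903017821863604872883745551547783010632046513957

Result: 18487763498758903017821863604872883745551547783010632046513957
Multiplications needed: 9 (9 lines after 13^1)

13^55 = 18487763498758903017821863604872883745551547783010632046513957. Using exponentiation by squaring, this requires 9 multiplications. The key idea: if the exponent is even, square the half-power; if odd, multiply by the base once.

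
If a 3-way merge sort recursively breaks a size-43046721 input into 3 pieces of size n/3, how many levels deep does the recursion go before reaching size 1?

For divide and conquer with division factor 3:

Problem sizes at each level:
Level 0: 43046721
Level 1: 14348907
Level 2: 4782969
Level 3: 1594323
Level 4: 531441
Level 5: 177147
Level 6: 59049
Level 7: 19683
Level 8: 6561
Level 9: 2187
Level 10: 729
Level 11: 243
Level 12: 81
Level 13: 27
Level 14: 9
Level 15: 3
Level 16: 1

The root is level 0 and the size-1 base case is level 16 (the tree spans levels 0 through 16, i.e. 17 levels counting the root), so the depth is the number of divisions: log_3(43046721) = 16

The recursion tree depth is log_3(43046721) = 16. At each level, the problem size is divided by 3, so it takes 16 divisions to reduce to a base case of size 1. The algorithm makes 3 recursive calls at each level.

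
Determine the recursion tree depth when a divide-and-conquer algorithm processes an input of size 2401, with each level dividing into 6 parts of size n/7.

For divide and conquer with division factor 7:

Problem sizes at each level:
Level 0: 2401
Level 1: 343
Level 2: 49
Level 3: 7
Level 4: 1

The root is level 0 and the size-1 base case is level 4 (the tree spans levels 0 through 4, i.e. 5 levels counting the root), so the depth is the number of divisions: log_7(2401) = 4

The recursion tree depth is log_7(2401) = 4. At each level, the problem size is divided by 7, so it takes 4 divisions to reduce to a base case of size 1. The algorithm makes 6 recursive calls at each level.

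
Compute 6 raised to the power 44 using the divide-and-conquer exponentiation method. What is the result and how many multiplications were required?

Computing 6^44 by squaring (build up from 6^1; each line after the first costs one multiplication):

6^1 = 6
6^2 = (6^1)^2 = 6^2 = 36
6^4 = (6^2)^2 = 36^2 = 1296
6^5 = 6 * 6^4 = 6 * 1296 = 7776
6^10 = (6^5)^2 = 7776^2 = 60466176
6^11 = 6 * 6^10 = 6 * 60466176 = 362797056
6^22 = (6^11)^2 = 362797056^2 = 131621703842267136
6^44 = (6^22)^2 = 131621703842267136^2 = 17324272922341479351919144385642496

Result: 17324272922341479351919144385642496
Multiplications needed: 7 (7 lines after 6^1)

6^44 = 17324272922341479351919144385642496. Using exponentiation by squaring, this requires 7 multiplications. The key idea: if the exponent is even, square the half-power; if odd, multiply by the base once.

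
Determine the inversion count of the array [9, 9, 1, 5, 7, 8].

Finding inversions in [9, 9, 1, 5, 7, 8]:

(0, 2): arr[0]=9 > arr[2]=1
(0, 3): arr[0]=9 > arr[3]=5
(0, 4): arr[0]=9 > arr[4]=7
(0, 5): arr[0]=9 > arr[5]=8
(1, 2): arr[1]=9 > arr[2]=1
(1, 3): arr[1]=9 > arr[3]=5
(1, 4): arr[1]=9 > arr[4]=7
(1, 5): arr[1]=9 > arr[5]=8

Total inversions: 8

The array has 8 inversion(s): (0,2), (0,3), (0,4), (0,5), (1,2), (1,3), (1,4), (1,5). Each pair (i,j) satisfies i < j and arr[i] > arr[j].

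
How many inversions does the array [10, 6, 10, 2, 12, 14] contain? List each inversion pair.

Finding inversions in [10, 6, 10, 2, 12, 14]:

(0, 1): arr[0]=10 > arr[1]=6
(0, 3): arr[0]=10 > arr[3]=2
(1, 3): arr[1]=6 > arr[3]=2
(2, 3): arr[2]=10 > arr[3]=2

Total inversions: 4

The array has 4 inversion(s): (0,1), (0,3), (1,3), (2,3). Each pair (i,j) satisfies i < j and arr[i] > arr[j].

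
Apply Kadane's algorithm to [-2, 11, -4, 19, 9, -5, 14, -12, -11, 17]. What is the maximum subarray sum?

Using Kadane's algorithm on [-2, 11, -4, 19, 9, -5, 14, -12, -11, 17]:

Scanning through the array:
Position 1 (value 11): max_ending_here = 11, max_so_far = 11
Position 2 (value -4): max_ending_here = 7, max_so_far = 11
Position 3 (value 19): max_ending_here = 26, max_so_far = 26
Position 4 (value 9): max_ending_here = 35, max_so_far = 35
Position 5 (value -5): max_ending_here = 30, max_so_far = 35
Position 6 (value 14): max_ending_here = 44, max_so_far = 44
Position 7 (value -12): max_ending_here = 32, max_so_far = 44
Position 8 (value -11): max_ending_here = 21, max_so_far = 44
Position 9 (value 17): max_ending_here = 38, max_so_far = 44

Maximum subarray: [11, -4, 19, 9, -5, 14]
Maximum sum: 44

The maximum subarray is [11, -4, 19, 9, -5, 14] with sum 44. This subarray runs from index 1 to index 6.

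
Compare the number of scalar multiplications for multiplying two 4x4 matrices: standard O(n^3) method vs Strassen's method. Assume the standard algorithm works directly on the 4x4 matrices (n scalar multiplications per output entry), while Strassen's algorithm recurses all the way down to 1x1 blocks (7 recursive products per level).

Matrix multiplication for 4x4 matrices:

Standard algorithm: 4^3 = 64 multiplications
Strassen's algorithm: 7^(log2(4)) = 7^2 = 49 multiplications
Savings: 64 - 49 = 15 multiplications

Standard: 64 multiplications (4^3). Strassen: 49 multiplications (7^2). Strassen reduces 8 recursive multiplications to 7 at each level.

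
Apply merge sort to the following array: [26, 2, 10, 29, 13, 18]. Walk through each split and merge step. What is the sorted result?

Merge sort trace:

Split: [26, 2, 10, 29, 13, 18] -> [26, 2, 10] and [29, 13, 18]
  Split: [26, 2, 10] -> [26] and [2, 10]
    Split: [2, 10] -> [2] and [10]
    Merge: [2] + [10] -> [2, 10]
  Merge: [26] + [2, 10] -> [2, 10, 26]
  Split: [29, 13, 18] -> [29] and [13, 18]
    Split: [13, 18] -> [13] and [18]
    Merge: [13] + [18] -> [13, 18]
  Merge: [29] + [13, 18] -> [13, 18, 29]
Merge: [2, 10, 26] + [13, 18, 29] -> [2, 10, 13, 18, 26, 29]

Final sorted array: [2, 10, 13, 18, 26, 29]

The merge sort proceeds by recursively splitting the array and merging sorted halves.
After all merges, the sorted array is [2, 10, 13, 18, 26, 29].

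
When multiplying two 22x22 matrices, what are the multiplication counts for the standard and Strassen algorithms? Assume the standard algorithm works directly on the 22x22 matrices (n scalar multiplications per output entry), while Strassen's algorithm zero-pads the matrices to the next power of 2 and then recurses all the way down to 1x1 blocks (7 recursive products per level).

Matrix multiplication for 22x22 matrices:

Strassen's algorithm requires power-of-2 dimensions. Pad 22x22 to 32x32 (next power of 2).

Standard algorithm: 22^3 = 10648 multiplications
Strassen's algorithm: 7^(log2(32)) = 7^5 = 16807 multiplications
Difference: 10648 - 16807 = -6159 (Strassen uses MORE here due to padding overhead — for small or just-over-power-of-2 n, padding can outweigh the per-level savings)

Standard: 10648 multiplications (22^3). Strassen: 16807 multiplications (7^5, after padding to 32x32). Strassen reduces 8 recursive multiplications to 7 at each level.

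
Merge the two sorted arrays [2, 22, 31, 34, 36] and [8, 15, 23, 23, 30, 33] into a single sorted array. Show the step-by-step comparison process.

Merging process:

Compare 2 vs 8: take 2 from left. Merged: [2]
Compare 22 vs 8: take 8 from right. Merged: [2, 8]
Compare 22 vs 15: take 15 from right. Merged: [2, 8, 15]
Compare 22 vs 23: take 22 from left. Merged: [2, 8, 15, 22]
Compare 31 vs 23: take 23 from right. Merged: [2, 8, 15, 22, 23]
Compare 31 vs 23: take 23 from right. Merged: [2, 8, 15, 22, 23, 23]
Compare 31 vs 30: take 30 from right. Merged: [2, 8, 15, 22, 23, 23, 30]
Compare 31 vs 33: take 31 from left. Merged: [2, 8, 15, 22, 23, 23, 30, 31]
Compare 34 vs 33: take 33 from right. Merged: [2, 8, 15, 22, 23, 23, 30, 31, 33]
Append remaining from left: [34, 36]. Merged: [2, 8, 15, 22, 23, 23, 30, 31, 33, 34, 36]

Final merged array: [2, 8, 15, 22, 23, 23, 30, 31, 33, 34, 36]
Total comparisons: 9

The merged array is [2, 8, 15, 22, 23, 23, 30, 31, 33, 34, 36], requiring 9 comparisons. The merge step runs in O(n) time where n is the total number of elements.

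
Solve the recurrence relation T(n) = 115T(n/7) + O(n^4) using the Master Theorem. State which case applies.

Master Theorem for T(n) = 115T(n/7) + O(n^4):

a = 115, b = 7, c = 4
log_b(a) = log_7(115) = 2.4384

Case 3: c = 4 > log_7(115) = 2.4384
T(n) = O(n^4) = O(n^4)

For T(n) = 115T(n/7) + O(n^4): log_7(115) = 2.4384. This is Case 3 of the Master Theorem (c > log_b(a), work dominated by root), giving O(n^4).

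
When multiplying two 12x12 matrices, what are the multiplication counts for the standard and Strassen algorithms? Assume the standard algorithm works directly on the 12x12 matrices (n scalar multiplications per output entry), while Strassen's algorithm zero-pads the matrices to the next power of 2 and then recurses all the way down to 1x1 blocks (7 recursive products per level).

Matrix multiplication for 12x12 matrices:

Strassen's algorithm requires power-of-2 dimensions. Pad 12x12 to 16x16 (next power of 2).

Standard algorithm: 12^3 = 1728 multiplications
Strassen's algorithm: 7^(log2(16)) = 7^4 = 2401 multiplications
Difference: 1728 - 2401 = -673 (Strassen uses MORE here due to padding overhead — for small or just-over-power-of-2 n, padding can outweigh the per-level savings)

Standard: 1728 multiplications (12^3). Strassen: 2401 multiplications (7^4, after padding to 16x16). Strassen reduces 8 recursive multiplications to 7 at each level.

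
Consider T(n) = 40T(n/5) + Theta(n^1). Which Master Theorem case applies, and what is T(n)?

Master Theorem for T(n) = 40T(n/5) + O(n^1):

a = 40, b = 5, c = 1
log_b(a) = log_5(40) = 2.2920

Case 1: c = 1 < log_5(40) = 2.2920
T(n) = O(n^(log_5 40))

For T(n) = 40T(n/5) + O(n^1): log_5(40) = 2.2920. This is Case 1 of the Master Theorem (c < log_b(a), work dominated by leaves), giving O(n^(log_5 40)).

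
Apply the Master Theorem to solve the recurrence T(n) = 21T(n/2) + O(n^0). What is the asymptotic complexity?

Master Theorem for T(n) = 21T(n/2) + O(n^0):

a = 21, b = 2, c = 0
log_b(a) = log_2(21) = 4.3923

Case 1: c = 0 < log_2(21) = 4.3923
T(n) = O(n^(log_2 21))

For T(n) = 21T(n/2) + O(n^0): log_2(21) = 4.3923. This is Case 1 of the Master Theorem (c < log_b(a), work dominated by leaves), giving O(n^(log_2 21)).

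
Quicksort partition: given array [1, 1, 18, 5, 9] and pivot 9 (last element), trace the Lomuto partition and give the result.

Lomuto partition with pivot = 9:

Initial array: [1, 1, 18, 5, 9]

arr[0]=1 <= 9: swap with position 0, array becomes [1, 1, 18, 5, 9]
arr[1]=1 <= 9: swap with position 1, array becomes [1, 1, 18, 5, 9]
arr[2]=18 > 9: no swap
arr[3]=5 <= 9: swap with position 2, array becomes [1, 1, 5, 18, 9]

Place pivot at position 3: [1, 1, 5, 9, 18]
Pivot position: 3

After partitioning with pivot 9, the array becomes [1, 1, 5, 9, 18]. The pivot is placed at index 3. All elements to the left of the pivot are <= 9, and all elements to the right are > 9.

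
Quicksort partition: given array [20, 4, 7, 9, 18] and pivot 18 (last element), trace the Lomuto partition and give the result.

Lomuto partition with pivot = 18:

Initial array: [20, 4, 7, 9, 18]

arr[0]=20 > 18: no swap
arr[1]=4 <= 18: swap with position 0, array becomes [4, 20, 7, 9, 18]
arr[2]=7 <= 18: swap with position 1, array becomes [4, 7, 20, 9, 18]
arr[3]=9 <= 18: swap with position 2, array becomes [4, 7, 9, 20, 18]

Place pivot at position 3: [4, 7, 9, 18, 20]
Pivot position: 3

After partitioning with pivot 18, the array becomes [4, 7, 9, 18, 20]. The pivot is placed at index 3. All elements to the left of the pivot are <= 18, and all elements to the right are > 18.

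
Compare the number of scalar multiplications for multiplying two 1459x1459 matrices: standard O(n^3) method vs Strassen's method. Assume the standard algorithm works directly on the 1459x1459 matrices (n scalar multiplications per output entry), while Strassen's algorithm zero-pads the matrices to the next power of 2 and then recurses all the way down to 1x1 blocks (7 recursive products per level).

Matrix multiplication for 1459x1459 matrices:

Strassen's algorithm requires power-of-2 dimensions. Pad 1459x1459 to 2048x2048 (next power of 2).

Standard algorithm: 1459^3 = 3105745579 multiplications
Strassen's algorithm: 7^(log2(2048)) = 7^11 = 1977326743 multiplications
Savings: 3105745579 - 1977326743 = 1128418836 multiplications

Standard: 3105745579 multiplications (1459^3). Strassen: 1977326743 multiplications (7^11, after padding to 2048x2048). Strassen reduces 8 recursive multiplications to 7 at each level.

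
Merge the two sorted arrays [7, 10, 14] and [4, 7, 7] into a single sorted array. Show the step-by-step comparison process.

Merging process:

Compare 7 vs 4: take 4 from right. Merged: [4]
Compare 7 vs 7: take 7 from left. Merged: [4, 7]
Compare 10 vs 7: take 7 from right. Merged: [4, 7, 7]
Compare 10 vs 7: take 7 from right. Merged: [4, 7, 7, 7]
Append remaining from left: [10, 14]. Merged: [4, 7, 7, 7, 10, 14]

Final merged array: [4, 7, 7, 7, 10, 14]
Total comparisons: 4

The merged array is [4, 7, 7, 7, 10, 14], requiring 4 comparisons. The merge step runs in O(n) time where n is the total number of elements.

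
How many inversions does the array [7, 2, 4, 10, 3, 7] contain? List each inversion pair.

Finding inversions in [7, 2, 4, 10, 3, 7]:

(0, 1): arr[0]=7 > arr[1]=2
(0, 2): arr[0]=7 > arr[2]=4
(0, 4): arr[0]=7 > arr[4]=3
(2, 4): arr[2]=4 > arr[4]=3
(3, 4): arr[3]=10 > arr[4]=3
(3, 5): arr[3]=10 > arr[5]=7

Total inversions: 6

The array has 6 inversion(s): (0,1), (0,2), (0,4), (2,4), (3,4), (3,5). Each pair (i,j) satisfies i < j and arr[i] > arr[j].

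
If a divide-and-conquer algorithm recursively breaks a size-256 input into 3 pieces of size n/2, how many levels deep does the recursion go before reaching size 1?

For divide and conquer with division factor 2:

Problem sizes at each level:
Level 0: 256
Level 1: 128
Level 2: 64
Level 3: 32
Level 4: 16
Level 5: 8
Level 6: 4
Level 7: 2
Level 8: 1

The root is level 0 and the size-1 base case is level 8 (the tree spans levels 0 through 8, i.e. 9 levels counting the root), so the depth is the number of divisions: log_2(256) = 8

The recursion tree depth is log_2(256) = 8. At each level, the problem size is divided by 2, so it takes 8 divisions to reduce to a base case of size 1. The algorithm makes 3 recursive calls at each level.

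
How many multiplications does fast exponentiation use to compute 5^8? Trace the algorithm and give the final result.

Computing 5^8 by squaring (build up from 5^1; each line after the first costs one multiplication):

5^1 = 5
5^2 = (5^1)^2 = 5^2 = 25
5^4 = (5^2)^2 = 25^2 = 625
5^8 = (5^4)^2 = 625^2 = 390625

Result: 390625
Multiplications needed: 3 (3 lines after 5^1)

5^8 = 390625. Using exponentiation by squaring, this requires 3 multiplications. The key idea: if the exponent is even, square the half-power; if odd, multiply by the base once.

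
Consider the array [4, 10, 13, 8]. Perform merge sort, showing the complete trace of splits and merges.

Merge sort trace:

Split: [4, 10, 13, 8] -> [4, 10] and [13, 8]
  Split: [4, 10] -> [4] and [10]
  Merge: [4] + [10] -> [4, 10]
  Split: [13, 8] -> [13] and [8]
  Merge: [13] + [8] -> [8, 13]
Merge: [4, 10] + [8, 13] -> [4, 8, 10, 13]

Final sorted array: [4, 8, 10, 13]

The merge sort proceeds by recursively splitting the array and merging sorted halves.
After all merges, the sorted array is [4, 8, 10, 13].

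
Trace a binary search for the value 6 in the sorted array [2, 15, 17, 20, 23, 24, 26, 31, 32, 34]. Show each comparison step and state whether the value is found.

Binary search for 6 in [2, 15, 17, 20, 23, 24, 26, 31, 32, 34]:

lo=0, hi=9, mid=4, arr[mid]=23 -> 23 > 6, search left half
lo=0, hi=3, mid=1, arr[mid]=15 -> 15 > 6, search left half
lo=0, hi=0, mid=0, arr[mid]=2 -> 2 < 6, search right half
lo=1 > hi=0, target 6 not found

Binary search determines that 6 is not in the array after 3 comparisons. The search space was exhausted without finding the target.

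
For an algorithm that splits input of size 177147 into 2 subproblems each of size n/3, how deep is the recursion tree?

For divide and conquer with division factor 3:

Problem sizes at each level:
Level 0: 177147
Level 1: 59049
Level 2: 19683
Level 3: 6561
Level 4: 2187
Level 5: 729
Level 6: 243
Level 7: 81
Level 8: 27
Level 9: 9
Level 10: 3
Level 11: 1

The root is level 0 and the size-1 base case is level 11 (the tree spans levels 0 through 11, i.e. 12 levels counting the root), so the depth is the number of divisions: log_3(177147) = 11

The recursion tree depth is log_3(177147) = 11. At each level, the problem size is divided by 3, so it takes 11 divisions to reduce to a base case of size 1. The algorithm makes 2 recursive calls at each level.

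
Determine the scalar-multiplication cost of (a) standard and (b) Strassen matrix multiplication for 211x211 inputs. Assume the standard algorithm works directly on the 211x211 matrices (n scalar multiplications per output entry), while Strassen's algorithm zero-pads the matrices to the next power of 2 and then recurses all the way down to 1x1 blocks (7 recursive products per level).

Matrix multiplication for 211x211 matrices:

Strassen's algorithm requires power-of-2 dimensions. Pad 211x211 to 256x256 (next power of 2).

Standard algorithm: 211^3 = 9393931 multiplications
Strassen's algorithm: 7^(log2(256)) = 7^8 = 5764801 multiplications
Savings: 9393931 - 5764801 = 3629130 multiplications

Standard: 9393931 multiplications (211^3). Strassen: 5764801 multiplications (7^8, after padding to 256x256). Strassen reduces 8 recursive multiplications to 7 at each level.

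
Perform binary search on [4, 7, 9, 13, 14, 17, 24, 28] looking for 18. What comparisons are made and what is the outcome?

Binary search for 18 in [4, 7, 9, 13, 14, 17, 24, 28]:

lo=0, hi=7, mid=3, arr[mid]=13 -> 13 < 18, search right half
lo=4, hi=7, mid=5, arr[mid]=17 -> 17 < 18, search right half
lo=6, hi=7, mid=6, arr[mid]=24 -> 24 > 18, search left half
lo=6 > hi=5, target 18 not found

Binary search determines that 18 is not in the array after 3 comparisons. The search space was exhausted without finding the target.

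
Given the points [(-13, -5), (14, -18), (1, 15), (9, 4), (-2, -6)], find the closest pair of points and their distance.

Computing all pairwise distances among 5 points:

d((-13, -5), (14, -18)) = 29.9666
d((-13, -5), (1, 15)) = 24.4131
d((-13, -5), (9, 4)) = 23.7697
d((-13, -5), (-2, -6)) = 11.0454 <-- minimum
d((14, -18), (1, 15)) = 35.4683
d((14, -18), (9, 4)) = 22.561
d((14, -18), (-2, -6)) = 20.0
d((1, 15), (9, 4)) = 13.6015
d((1, 15), (-2, -6)) = 21.2132
d((9, 4), (-2, -6)) = 14.8661

Closest pair: (-13, -5) and (-2, -6) with distance 11.0454

The closest pair is (-13, -5) and (-2, -6) with Euclidean distance 11.0454. For 5 points, brute-force pairwise comparison is shown above. For large n, the divide-and-conquer algorithm (sort by x, recurse on halves, check the dividing strip) achieves O(n log n).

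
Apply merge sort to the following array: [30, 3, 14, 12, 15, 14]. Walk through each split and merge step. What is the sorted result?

Merge sort trace:

Split: [30, 3, 14, 12, 15, 14] -> [30, 3, 14] and [12, 15, 14]
  Split: [30, 3, 14] -> [30] and [3, 14]
    Split: [3, 14] -> [3] and [14]
    Merge: [3] + [14] -> [3, 14]
  Merge: [30] + [3, 14] -> [3, 14, 30]
  Split: [12, 15, 14] -> [12] and [15, 14]
    Split: [15, 14] -> [15] and [14]
    Merge: [15] + [14] -> [14, 15]
  Merge: [12] + [14, 15] -> [12, 14, 15]
Merge: [3, 14, 30] + [12, 14, 15] -> [3, 12, 14, 14, 15, 30]

Final sorted array: [3, 12, 14, 14, 15, 30]

The merge sort proceeds by recursively splitting the array and merging sorted halves.
After all merges, the sorted array is [3, 12, 14, 14, 15, 30].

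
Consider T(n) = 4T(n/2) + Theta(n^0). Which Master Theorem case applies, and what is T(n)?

Master Theorem for T(n) = 4T(n/2) + O(n^0):

a = 4, b = 2, c = 0
log_b(a) = log_2(4) = 2.0000

Case 1: c = 0 < log_2(4) = 2.0000
T(n) = O(n^(log_2 4)) = O(n^2)

For T(n) = 4T(n/2) + O(n^0): log_2(4) = 2.0000. This is Case 1 of the Master Theorem (c < log_b(a), work dominated by leaves), giving O(n^2).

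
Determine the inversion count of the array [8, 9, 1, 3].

Finding inversions in [8, 9, 1, 3]:

(0, 2): arr[0]=8 > arr[2]=1
(0, 3): arr[0]=8 > arr[3]=3
(1, 2): arr[1]=9 > arr[2]=1
(1, 3): arr[1]=9 > arr[3]=3

Total inversions: 4

The array has 4 inversion(s): (0,2), (0,3), (1,2), (1,3). Each pair (i,j) satisfies i < j and arr[i] > arr[j].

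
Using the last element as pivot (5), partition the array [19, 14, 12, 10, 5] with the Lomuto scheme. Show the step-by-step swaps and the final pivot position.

Lomuto partition with pivot = 5:

Initial array: [19, 14, 12, 10, 5]

arr[0]=19 > 5: no swap
arr[1]=14 > 5: no swap
arr[2]=12 > 5: no swap
arr[3]=10 > 5: no swap

Place pivot at position 0: [5, 14, 12, 10, 19]
Pivot position: 0

After partitioning with pivot 5, the array becomes [5, 14, 12, 10, 19]. The pivot is placed at index 0. All elements to the left of the pivot are <= 5, and all elements to the right are > 5.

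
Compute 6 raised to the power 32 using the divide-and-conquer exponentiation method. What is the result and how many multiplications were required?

Computing 6^32 by squaring (build up from 6^1; each line after the first costs one multiplication):

6^1 = 6
6^2 = (6^1)^2 = 6^2 = 36
6^4 = (6^2)^2 = 36^2 = 1296
6^8 = (6^4)^2 = 1296^2 = 1679616
6^16 = (6^8)^2 = 1679616^2 = 2821109907456
6^32 = (6^16)^2 = 2821109907456^2 = 7958661109946400884391936

Result: 7958661109946400884391936
Multiplications needed: 5 (5 lines after 6^1)

6^32 = 7958661109946400884391936. Using exponentiation by squaring, this requires 5 multiplications. The key idea: if the exponent is even, square the half-power; if odd, multiply by the base once.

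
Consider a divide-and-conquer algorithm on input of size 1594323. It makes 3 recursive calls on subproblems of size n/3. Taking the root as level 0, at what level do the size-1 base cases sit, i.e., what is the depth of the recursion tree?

For divide and conquer with division factor 3:

Problem sizes at each level:
Level 0: 1594323
Level 1: 531441
Level 2: 177147
Level 3: 59049
Level 4: 19683
Level 5: 6561
Level 6: 2187
Level 7: 729
Level 8: 243
Level 9: 81
Level 10: 27
Level 11: 9
Level 12: 3
Level 13: 1

The root is level 0 and the size-1 base case is level 13 (the tree spans levels 0 through 13, i.e. 14 levels counting the root), so the depth is the number of divisions: log_3(1594323) = 13

The recursion tree depth is log_3(1594323) = 13. At each level, the problem size is divided by 3, so it takes 13 divisions to reduce to a base case of size 1. The algorithm makes 3 recursive calls at each level.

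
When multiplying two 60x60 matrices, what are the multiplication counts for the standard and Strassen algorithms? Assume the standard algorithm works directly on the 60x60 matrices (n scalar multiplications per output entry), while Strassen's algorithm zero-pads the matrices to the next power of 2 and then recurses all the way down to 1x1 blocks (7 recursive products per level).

Matrix multiplication for 60x60 matrices:

Strassen's algorithm requires power-of-2 dimensions. Pad 60x60 to 64x64 (next power of 2).

Standard algorithm: 60^3 = 216000 multiplications
Strassen's algorithm: 7^(log2(64)) = 7^6 = 117649 multiplications
Savings: 216000 - 117649 = 98351 multiplications

Standard: 216000 multiplications (60^3). Strassen: 117649 multiplications (7^6, after padding to 64x64). Strassen reduces 8 recursive multiplications to 7 at each level.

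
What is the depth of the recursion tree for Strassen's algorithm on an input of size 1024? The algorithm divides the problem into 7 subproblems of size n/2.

For divide and conquer with division factor 2:

Problem sizes at each level:
Level 0: 1024
Level 1: 512
Level 2: 256
Level 3: 128
Level 4: 64
Level 5: 32
Level 6: 16
Level 7: 8
Level 8: 4
Level 9: 2
Level 10: 1

The root is level 0 and the size-1 base case is level 10 (the tree spans levels 0 through 10, i.e. 11 levels counting the root), so the depth is the number of divisions: log_2(1024) = 10

The recursion tree depth is log_2(1024) = 10. At each level, the problem size is divided by 2, so it takes 10 divisions to reduce to a base case of size 1. The algorithm makes 7 recursive calls at each level.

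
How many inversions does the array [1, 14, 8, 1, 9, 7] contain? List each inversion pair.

Finding inversions in [1, 14, 8, 1, 9, 7]:

(1, 2): arr[1]=14 > arr[2]=8
(1, 3): arr[1]=14 > arr[3]=1
(1, 4): arr[1]=14 > arr[4]=9
(1, 5): arr[1]=14 > arr[5]=7
(2, 3): arr[2]=8 > arr[3]=1
(2, 5): arr[2]=8 > arr[5]=7
(4, 5): arr[4]=9 > arr[5]=7

Total inversions: 7

The array has 7 inversion(s): (1,2), (1,3), (1,4), (1,5), (2,3), (2,5), (4,5). Each pair (i,j) satisfies i < j and arr[i] > arr[j].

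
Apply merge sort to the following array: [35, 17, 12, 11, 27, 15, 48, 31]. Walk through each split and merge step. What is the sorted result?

Merge sort trace:

Split: [35, 17, 12, 11, 27, 15, 48, 31] -> [35, 17, 12, 11] and [27, 15, 48, 31]
  Split: [35, 17, 12, 11] -> [35, 17] and [12, 11]
    Split: [35, 17] -> [35] and [17]
    Merge: [35] + [17] -> [17, 35]
    Split: [12, 11] -> [12] and [11]
    Merge: [12] + [11] -> [11, 12]
  Merge: [17, 35] + [11, 12] -> [11, 12, 17, 35]
  Split: [27, 15, 48, 31] -> [27, 15] and [48, 31]
    Split: [27, 15] -> [27] and [15]
    Merge: [27] + [15] -> [15, 27]
    Split: [48, 31] -> [48] and [31]
    Merge: [48] + [31] -> [31, 48]
  Merge: [15, 27] + [31, 48] -> [15, 27, 31, 48]
Merge: [11, 12, 17, 35] + [15, 27, 31, 48] -> [11, 12, 15, 17, 27, 31, 35, 48]

Final sorted array: [11, 12, 15, 17, 27, 31, 35, 48]

The merge sort proceeds by recursively splitting the array and merging sorted halves.
After all merges, the sorted array is [11, 12, 15, 17, 27, 31, 35, 48].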